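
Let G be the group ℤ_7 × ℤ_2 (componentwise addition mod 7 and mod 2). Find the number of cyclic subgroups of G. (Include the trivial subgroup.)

4

Each element a generates a cyclic subgroup ⟨a⟩; distinct elements may generate the same one (a cyclic group of order d has φ(d) generators).
Cyclic subgroups by order — order 1: 1; order 2: 1; order 7: 1; order 14: 1.
Total: 4.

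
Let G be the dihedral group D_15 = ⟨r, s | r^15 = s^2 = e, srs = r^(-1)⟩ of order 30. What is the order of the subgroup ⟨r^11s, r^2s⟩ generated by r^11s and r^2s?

10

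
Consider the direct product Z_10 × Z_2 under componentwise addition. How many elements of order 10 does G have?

12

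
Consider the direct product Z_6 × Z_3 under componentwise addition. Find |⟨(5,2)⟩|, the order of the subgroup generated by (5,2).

6

The order of (5,2) in Z_6 × Z_3 is lcm(ord(5) in Z_6, ord(2) in Z_3).
ord(5) = 6 and ord(2) = 3, so |⟨(5,2)⟩| = lcm(6, 3) = 6.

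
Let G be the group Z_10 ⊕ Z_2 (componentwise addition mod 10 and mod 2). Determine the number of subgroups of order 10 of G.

3

|G| = 20 and 10 | 20, so subgroups of order 10 are possible by Lagrange.
The subgroups of order 10 are: {(0,0), (0,1), (2,0), (2,1), (4,0), (4,1), (6,0), (6,1), (8,0), (8,1)}; {(0,0), (1,0), (2,0), (3,0), (4,0), (5,0), (6,0), (7,0), (8,0), (9,0)}; {(0,0), (1,1), (2,0), (3,1), (4,0), (5,1), (6,0), (7,1), (8,0), (9,1)}.
So G has 3 subgroups of order 10.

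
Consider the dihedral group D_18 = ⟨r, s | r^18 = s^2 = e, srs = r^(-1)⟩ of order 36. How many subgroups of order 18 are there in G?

|G| = 36 and 18 | 36, so subgroups of order 18 are possible by Lagrange.
The subgroups of order 18 are: {e, r, r^2, r^3, r^4, r^5, r^6, r^7, r^8, r^9, r^10, r^11, r^12, r^13, r^14, r^15, r^16, r^17}; {e, r^2, r^4, r^6, r^8, r^10, r^12, r^14, r^16, s, r^2s, r^4s, r^6s, r^8s, r^10s, r^12s, r^14s, r^16s}; {e, r^2, r^4, r^6, r^8, r^10, r^12, r^14, r^16, rs, r^3s, r^5s, r^7s, r^9s, r^11s, r^13s, r^15s, r^17s}.
So G has 3 subgroups of order 18.

3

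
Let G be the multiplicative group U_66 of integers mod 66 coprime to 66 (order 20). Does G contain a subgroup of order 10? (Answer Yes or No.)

10 | 20. A subgroup of order 10 is {1, 7, 13, 19, 25, 31, 37, 43, 49, 61}.

Yes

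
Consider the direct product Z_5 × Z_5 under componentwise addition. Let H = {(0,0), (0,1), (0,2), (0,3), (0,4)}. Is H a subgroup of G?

|H| = 5 divides |G| = 25, consistent with Lagrange.
H contains the identity, every element's inverse is in H, and H is closed under +: it is a subgroup.
In fact H = ⟨(0,1)⟩.

Yes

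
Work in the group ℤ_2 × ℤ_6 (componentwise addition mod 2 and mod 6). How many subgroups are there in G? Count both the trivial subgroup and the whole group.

10

|G| = 12, so by Lagrange every subgroup order divides 12. Divisors: 1, 2, 3, 4, 6, 12.
Subgroups by order — order 1: 1; order 2: 3; order 3: 1; order 4: 1; order 6: 3; order 12: 1.
Total: 1 + 3 + 1 + 1 + 3 + 1 = 10.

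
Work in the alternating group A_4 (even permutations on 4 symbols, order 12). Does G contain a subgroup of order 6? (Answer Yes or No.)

No

6 | 12, so Lagrange does not rule it out; but checking all subgroups of G, none has order 6.
(A_4 is the standard example that the converse of Lagrange fails.)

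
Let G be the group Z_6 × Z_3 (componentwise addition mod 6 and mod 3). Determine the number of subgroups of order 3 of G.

|G| = 18 and 3 | 18, so subgroups of order 3 are possible by Lagrange.
The subgroups of order 3 are: {(0,0), (0,1), (0,2)}; {(0,0), (2,0), (4,0)}; {(0,0), (2,1), (4,2)}; {(0,0), (2,2), (4,1)}.
So G has 4 subgroups of order 3.

4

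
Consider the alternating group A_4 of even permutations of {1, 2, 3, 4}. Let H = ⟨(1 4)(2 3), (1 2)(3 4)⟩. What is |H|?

|⟨(1 4)(2 3)⟩| = 2 and |⟨(1 2)(3 4)⟩| = 2, so |H| is a multiple of lcm(2, 2) = 2 and divides |G| = 12.
Closing under the operation: H = {e, (1 2)(3 4), (1 3)(2 4), (1 4)(2 3)}, so |H| = 4.

4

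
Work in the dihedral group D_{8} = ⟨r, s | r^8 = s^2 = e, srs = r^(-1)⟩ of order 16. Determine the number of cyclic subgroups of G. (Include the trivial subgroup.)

12

Group the elements of G by the cyclic subgroup they generate; each cyclic subgroup of order d accounts for φ(d) elements.
Cyclic subgroups by order — order 1: 1; order 2: 9; order 4: 1; order 8: 1.
Total: 12.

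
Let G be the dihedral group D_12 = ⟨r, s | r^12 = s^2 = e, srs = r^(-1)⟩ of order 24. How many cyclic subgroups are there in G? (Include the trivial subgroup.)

Each element a generates a cyclic subgroup ⟨a⟩; distinct elements may generate the same one (a cyclic group of order d has φ(d) generators).
Cyclic subgroups by order — order 1: 1; order 2: 13; order 3: 1; order 4: 1; order 6: 1; order 12: 1.
Total: 18.

18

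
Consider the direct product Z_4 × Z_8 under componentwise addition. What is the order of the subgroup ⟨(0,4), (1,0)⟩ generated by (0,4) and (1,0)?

|⟨(0,4)⟩| = 2 and |⟨(1,0)⟩| = 4, so |H| is a multiple of lcm(2, 4) = 4 and divides |G| = 32.
Closing under the operation: H = {(0,0), (0,4), (1,0), (1,4), (2,0), (2,4), (3,0), (3,4)}, so |H| = 8.

8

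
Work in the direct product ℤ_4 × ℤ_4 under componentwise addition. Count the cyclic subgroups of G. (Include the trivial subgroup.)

10

Group the elements of G by the cyclic subgroup they generate; each cyclic subgroup of order d accounts for φ(d) elements.
Cyclic subgroups by order — order 1: 1; order 2: 3; order 4: 6.
Total: 10.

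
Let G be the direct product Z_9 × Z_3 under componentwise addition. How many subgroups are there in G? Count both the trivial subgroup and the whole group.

10

|G| = 27, so by Lagrange every subgroup order divides 27. Divisors: 1, 3, 9, 27.
Subgroups by order — order 1: 1; order 3: 4; order 9: 4; order 27: 1.
Total: 1 + 4 + 4 + 1 = 10.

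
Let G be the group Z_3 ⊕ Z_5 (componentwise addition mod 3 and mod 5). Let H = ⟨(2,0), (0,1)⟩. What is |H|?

15

|⟨(2,0)⟩| = 3 and |⟨(0,1)⟩| = 5, so |H| is a multiple of lcm(3, 5) = 15 and divides |G| = 15.
Closing {(2,0), (0,1)} under the group operation gives all of G, so |H| = 15.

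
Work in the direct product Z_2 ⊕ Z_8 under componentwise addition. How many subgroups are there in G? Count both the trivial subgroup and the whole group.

|G| = 16, so by Lagrange every subgroup order divides 16. Divisors: 1, 2, 4, 8, 16.
Subgroups by order — order 1: 1; order 2: 3; order 4: 3; order 8: 3; order 16: 1.
Total: 1 + 3 + 3 + 3 + 1 = 11.

11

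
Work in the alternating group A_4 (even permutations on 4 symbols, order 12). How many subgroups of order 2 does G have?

|G| = 12 and 2 | 12, so subgroups of order 2 are possible by Lagrange.
The subgroups of order 2 are: {e, (1 2)(3 4)}; {e, (1 3)(2 4)}; {e, (1 4)(2 3)}.
So G has 3 subgroups of order 2.

3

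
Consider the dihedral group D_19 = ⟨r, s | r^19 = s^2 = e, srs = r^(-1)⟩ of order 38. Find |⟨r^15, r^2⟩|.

|⟨r^15⟩| = 19 and |⟨r^2⟩| = 19, so |H| is a multiple of lcm(19, 19) = 19 and divides |G| = 38.
Closing under the operation: H = {e, r, r^2, r^3, r^4, r^5, r^6, r^7, r^8, r^9, r^10, r^11, r^12, r^13, r^14, r^15, r^16, r^17, r^18}, so |H| = 19.

19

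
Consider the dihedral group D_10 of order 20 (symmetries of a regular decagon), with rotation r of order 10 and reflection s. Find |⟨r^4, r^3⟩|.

10

|⟨r^4⟩| = 5 and |⟨r^3⟩| = 10, so |H| is a multiple of lcm(5, 10) = 10 and divides |G| = 20.
Closing under the operation: H = {e, r, r^2, r^3, r^4, r^5, r^6, r^7, r^8, r^9}, so |H| = 10.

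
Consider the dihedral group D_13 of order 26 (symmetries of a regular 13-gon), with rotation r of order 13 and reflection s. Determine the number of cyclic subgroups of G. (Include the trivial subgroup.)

15

Each element a generates a cyclic subgroup ⟨a⟩; distinct elements may generate the same one (a cyclic group of order d has φ(d) generators).
Cyclic subgroups by order — order 1: 1; order 2: 13; order 13: 1.
Total: 15.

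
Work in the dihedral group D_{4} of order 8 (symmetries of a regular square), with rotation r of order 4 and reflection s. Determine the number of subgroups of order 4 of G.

|G| = 8 and 4 | 8, so subgroups of order 4 are possible by Lagrange.
The subgroups of order 4 are: {e, r, r^2, r^3}; {e, r^2, s, r^2s}; {e, r^2, rs, r^3s}.
So G has 3 subgroups of order 4.

3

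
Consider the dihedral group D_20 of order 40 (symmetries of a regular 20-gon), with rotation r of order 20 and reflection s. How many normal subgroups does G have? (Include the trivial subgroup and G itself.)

9

G has 48 subgroups. Checking conjugation-invariance by order — order 1: 1/1 normal; order 2: 1/21 normal; order 4: 1/11 normal; order 5: 1/1 normal; order 8: 0/5 normal; order 10: 1/5 normal; order 20: 3/3 normal; order 40: 1/1 normal.
Total normal subgroups: 9.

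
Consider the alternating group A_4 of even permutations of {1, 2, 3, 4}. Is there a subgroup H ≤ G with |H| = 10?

No

10 does not divide |G| = 12, so by Lagrange no subgroup of order 10 exists.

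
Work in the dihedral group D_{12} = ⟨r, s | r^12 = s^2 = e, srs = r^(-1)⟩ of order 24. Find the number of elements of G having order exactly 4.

2

The elements of order 4 are: r^3, r^9.
That's 2.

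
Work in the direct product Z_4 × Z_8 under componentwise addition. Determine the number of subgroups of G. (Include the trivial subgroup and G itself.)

|G| = 32, so by Lagrange every subgroup order divides 32. Divisors: 1, 2, 4, 8, 16, 32.
Subgroups by order — order 1: 1; order 2: 3; order 4: 7; order 8: 7; order 16: 3; order 32: 1.
Total: 1 + 3 + 7 + 7 + 3 + 1 = 22.

22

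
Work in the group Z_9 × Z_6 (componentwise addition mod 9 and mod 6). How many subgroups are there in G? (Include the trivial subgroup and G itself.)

|G| = 54, so by Lagrange every subgroup order divides 54. Divisors: 1, 2, 3, 6, 9, 18, 27, 54.
Subgroups by order — order 1: 1; order 2: 1; order 3: 4; order 6: 4; order 9: 4; order 18: 4; order 27: 1; order 54: 1.
Total: 1 + 1 + 4 + 4 + 4 + 4 + 1 + 1 = 20.

20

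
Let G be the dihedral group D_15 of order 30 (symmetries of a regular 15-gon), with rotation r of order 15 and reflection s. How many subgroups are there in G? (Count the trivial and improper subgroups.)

28

|G| = 30, so by Lagrange every subgroup order divides 30. Divisors: 1, 2, 3, 5, 6, 10, 15, 30.
Subgroups by order — order 1: 1; order 2: 15; order 3: 1; order 5: 1; order 6: 5; order 10: 3; order 15: 1; order 30: 1.
Total: 1 + 15 + 1 + 1 + 5 + 3 + 1 + 1 = 28.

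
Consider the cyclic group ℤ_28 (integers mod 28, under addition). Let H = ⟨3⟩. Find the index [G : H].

|⟨3⟩| = 28 and |G| = 28.
By Lagrange, [G : H] = |G|/|H| = 28/28 = 1.

1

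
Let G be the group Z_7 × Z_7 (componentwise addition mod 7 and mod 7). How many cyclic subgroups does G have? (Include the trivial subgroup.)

9

A cyclic subgroup of order d is generated by each of its φ(d) elements of order d, so the cyclic subgroups of order d number (#elements of order d)/φ(d).
Cyclic subgroups by order — order 1: 1; order 7: 8.
Total: 9.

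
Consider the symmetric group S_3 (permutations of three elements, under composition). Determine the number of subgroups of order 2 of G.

3

|G| = 6 and 2 | 6, so subgroups of order 2 are possible by Lagrange.
The subgroups of order 2 are: {e, (1 2)}; {e, (1 3)}; {e, (2 3)}.
So G has 3 subgroups of order 2.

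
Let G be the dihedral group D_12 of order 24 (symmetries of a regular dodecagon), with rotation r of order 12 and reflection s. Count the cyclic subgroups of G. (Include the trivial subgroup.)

Group the elements of G by the cyclic subgroup they generate; each cyclic subgroup of order d accounts for φ(d) elements.
Cyclic subgroups by order — order 1: 1; order 2: 13; order 3: 1; order 4: 1; order 6: 1; order 12: 1.
Total: 18.

18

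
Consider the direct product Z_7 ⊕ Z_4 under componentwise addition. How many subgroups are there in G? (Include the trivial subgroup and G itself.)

6

|G| = 28, so by Lagrange every subgroup order divides 28. Divisors: 1, 2, 4, 7, 14, 28.
Subgroups by order — order 1: 1; order 2: 1; order 4: 1; order 7: 1; order 14: 1; order 28: 1.
Total: 1 + 1 + 1 + 1 + 1 + 1 = 6.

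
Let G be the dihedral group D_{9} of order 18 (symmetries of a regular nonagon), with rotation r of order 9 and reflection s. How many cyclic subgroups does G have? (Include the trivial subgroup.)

Each element a generates a cyclic subgroup ⟨a⟩; distinct elements may generate the same one (a cyclic group of order d has φ(d) generators).
Cyclic subgroups by order — order 1: 1; order 2: 9; order 3: 1; order 9: 1.
Total: 12.

12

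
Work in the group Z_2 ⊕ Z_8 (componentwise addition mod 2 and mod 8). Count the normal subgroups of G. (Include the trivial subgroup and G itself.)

11

G is abelian, so every subgroup is normal.
G has 11 subgroups in total, hence 11 normal subgroups.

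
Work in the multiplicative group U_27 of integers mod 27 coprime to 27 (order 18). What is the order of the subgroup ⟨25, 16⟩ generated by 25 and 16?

9

|⟨25⟩| = 9 and |⟨16⟩| = 9, so |H| is a multiple of lcm(9, 9) = 9 and divides |G| = 18.
Closing under the operation: H = {1, 4, 7, 10, 13, 16, 19, 22, 25}, so |H| = 9.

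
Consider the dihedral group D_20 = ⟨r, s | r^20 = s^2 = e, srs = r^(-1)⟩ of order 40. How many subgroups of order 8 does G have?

5

|G| = 40 and 8 | 40, so subgroups of order 8 are possible by Lagrange.
The subgroups of order 8 are: {e, r^5, r^10, r^15, s, r^5s, r^10s, r^15s}; {e, r^5, r^10, r^15, rs, r^6s, r^11s, r^16s}; {e, r^5, r^10, r^15, r^2s, r^7s, r^12s, r^17s}; {e, r^5, r^10, r^15, r^3s, r^8s, r^13s, r^18s}; … (5 in all).
So G has 5 subgroups of order 8.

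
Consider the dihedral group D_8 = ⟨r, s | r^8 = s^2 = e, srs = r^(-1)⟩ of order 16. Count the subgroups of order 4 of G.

5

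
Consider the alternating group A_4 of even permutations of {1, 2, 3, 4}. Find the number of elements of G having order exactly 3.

The elements of order 3 are: (2 3 4), (2 4 3), (1 2 3), (1 2 4), (1 3 2), (1 3 4), (1 4 2), (1 4 3).
That's 8.

8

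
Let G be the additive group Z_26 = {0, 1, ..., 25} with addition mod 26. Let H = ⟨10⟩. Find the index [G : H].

2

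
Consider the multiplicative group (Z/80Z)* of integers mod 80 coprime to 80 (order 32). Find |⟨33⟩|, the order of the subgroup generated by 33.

4

Compute successive powers of 33 mod 80: 33, 49, 17, 1; 33^4 ≡ 1 (mod 80).
So |⟨33⟩| = 4.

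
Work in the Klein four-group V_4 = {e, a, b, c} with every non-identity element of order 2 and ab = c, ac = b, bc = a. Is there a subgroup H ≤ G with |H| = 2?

2 | 4. A subgroup of order 2 is {e, a}.

Yes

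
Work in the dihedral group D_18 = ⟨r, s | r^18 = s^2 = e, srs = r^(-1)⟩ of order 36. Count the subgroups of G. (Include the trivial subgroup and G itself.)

|G| = 36, so by Lagrange every subgroup order divides 36. Divisors: 1, 2, 3, 4, 6, 9, 12, 18, 36.
Subgroups by order — order 1: 1; order 2: 19; order 3: 1; order 4: 9; order 6: 7; order 9: 1; order 12: 3; order 18: 3; order 36: 1.
Total: 1 + 19 + 1 + 9 + 7 + 1 + 3 + 3 + 1 = 45.

45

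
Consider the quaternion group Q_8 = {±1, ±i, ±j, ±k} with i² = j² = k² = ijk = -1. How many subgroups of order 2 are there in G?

1

|G| = 8 and 2 | 8, so subgroups of order 2 are possible by Lagrange.
The subgroups of order 2 are: {1, -1}.
So G has 1 subgroup of order 2.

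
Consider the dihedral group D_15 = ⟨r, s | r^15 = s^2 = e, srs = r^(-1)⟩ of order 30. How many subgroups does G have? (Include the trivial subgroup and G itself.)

|G| = 30, so by Lagrange every subgroup order divides 30. Divisors: 1, 2, 3, 5, 6, 10, 15, 30.
Subgroups by order — order 1: 1; order 2: 15; order 3: 1; order 5: 1; order 6: 5; order 10: 3; order 15: 1; order 30: 1.
Total: 1 + 15 + 1 + 1 + 5 + 3 + 1 + 1 = 28.

28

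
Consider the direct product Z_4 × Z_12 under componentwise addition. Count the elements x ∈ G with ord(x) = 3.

2

An element (a,b) has order lcm(ord(a), ord(b)); count pairs with lcm equal to 3.
Enumerating gives 2 such elements.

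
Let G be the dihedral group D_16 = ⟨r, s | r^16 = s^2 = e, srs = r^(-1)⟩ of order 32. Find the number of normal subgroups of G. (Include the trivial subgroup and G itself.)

G has 36 subgroups. Checking conjugation-invariance by order — order 1: 1/1 normal; order 2: 1/17 normal; order 4: 1/9 normal; order 8: 1/5 normal; order 16: 3/3 normal; order 32: 1/1 normal.
Total normal subgroups: 8.

8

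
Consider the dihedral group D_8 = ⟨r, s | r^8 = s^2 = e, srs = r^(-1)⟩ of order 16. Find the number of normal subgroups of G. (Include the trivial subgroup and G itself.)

G has 19 subgroups. Checking conjugation-invariance by order — order 1: 1/1 normal; order 2: 1/9 normal; order 4: 1/5 normal; order 8: 3/3 normal; order 16: 1/1 normal.
Total normal subgroups: 7.

7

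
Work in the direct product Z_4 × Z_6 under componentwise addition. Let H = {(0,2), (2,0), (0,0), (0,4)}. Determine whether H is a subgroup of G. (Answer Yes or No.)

No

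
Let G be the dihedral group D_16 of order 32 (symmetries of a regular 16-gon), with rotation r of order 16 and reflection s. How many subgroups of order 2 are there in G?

17

|G| = 32 and 2 | 32, so subgroups of order 2 are possible by Lagrange.
The subgroups of order 2 are: {e, r^10s}; {e, r^11s}; {e, r^12s}; {e, r^13s}; … (17 in all).
So G has 17 subgroups of order 2.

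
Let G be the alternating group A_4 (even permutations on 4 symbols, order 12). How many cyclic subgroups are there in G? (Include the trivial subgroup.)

Each element a generates a cyclic subgroup ⟨a⟩; distinct elements may generate the same one (a cyclic group of order d has φ(d) generators).
Cyclic subgroups by order — order 1: 1; order 2: 3; order 3: 4.
Total: 8.

8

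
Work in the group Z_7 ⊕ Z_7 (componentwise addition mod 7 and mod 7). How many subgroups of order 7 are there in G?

8

|G| = 49 and 7 | 49, so subgroups of order 7 are possible by Lagrange.
The subgroups of order 7 are: {(0,0), (0,1), (0,2), (0,3), (0,4), (0,5), (0,6)}; {(0,0), (1,0), (2,0), (3,0), (4,0), (5,0), (6,0)}; {(0,0), (1,1), (2,2), (3,3), (4,4), (5,5), (6,6)}; {(0,0), (1,2), (2,4), (3,6), (4,1), (5,3), (6,5)}; … (8 in all).
So G has 8 subgroups of order 7.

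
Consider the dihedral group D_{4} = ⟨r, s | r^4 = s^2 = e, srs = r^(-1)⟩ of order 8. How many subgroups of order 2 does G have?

|G| = 8 and 2 | 8, so subgroups of order 2 are possible by Lagrange.
The subgroups of order 2 are: {e, r^2}; {e, r^2s}; {e, r^3s}; {e, rs}; … (5 in all).
So G has 5 subgroups of order 2.

5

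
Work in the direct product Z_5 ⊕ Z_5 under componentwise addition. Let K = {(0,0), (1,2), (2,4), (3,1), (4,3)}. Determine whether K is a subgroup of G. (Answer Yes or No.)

|K| = 5 divides |G| = 25, consistent with Lagrange.
K contains the identity, every element's inverse is in K, and K is closed under +: it is a subgroup.
In fact K = ⟨(4,3)⟩.

Yes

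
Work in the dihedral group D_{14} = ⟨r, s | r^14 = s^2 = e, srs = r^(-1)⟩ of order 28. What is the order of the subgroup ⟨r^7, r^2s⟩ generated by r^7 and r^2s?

|⟨r^7⟩| = 2 and |⟨r^2s⟩| = 2, so |H| is a multiple of lcm(2, 2) = 2 and divides |G| = 28.
Closing under the operation: H = {e, r^7, r^2s, r^9s}, so |H| = 4.

4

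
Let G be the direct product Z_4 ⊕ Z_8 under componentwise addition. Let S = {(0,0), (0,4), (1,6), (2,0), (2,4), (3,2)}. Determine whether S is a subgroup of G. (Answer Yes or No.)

|S| = 6 does not divide |G| = 32, so by Lagrange S is not a subgroup.

No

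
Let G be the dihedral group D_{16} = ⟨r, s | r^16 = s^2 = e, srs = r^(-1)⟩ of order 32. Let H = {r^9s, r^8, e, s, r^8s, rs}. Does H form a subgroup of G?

No

|H| = 6 does not divide |G| = 32, so by Lagrange H is not a subgroup.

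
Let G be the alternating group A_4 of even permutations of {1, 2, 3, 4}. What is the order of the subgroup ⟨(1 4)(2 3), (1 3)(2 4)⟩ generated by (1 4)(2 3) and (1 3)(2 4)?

|⟨(1 4)(2 3)⟩| = 2 and |⟨(1 3)(2 4)⟩| = 2, so |H| is a multiple of lcm(2, 2) = 2 and divides |G| = 12.
Closing under the operation: H = {e, (1 2)(3 4), (1 3)(2 4), (1 4)(2 3)}, so |H| = 4.

4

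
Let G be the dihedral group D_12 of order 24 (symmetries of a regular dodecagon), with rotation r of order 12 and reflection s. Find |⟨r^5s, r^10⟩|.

|⟨r^5s⟩| = 2 and |⟨r^10⟩| = 6, so |H| is a multiple of lcm(2, 6) = 6 and divides |G| = 24.
Closing under the operation: H = {e, r^2, r^4, r^6, r^8, r^10, rs, r^3s, r^5s, r^7s, r^9s, r^11s}, so |H| = 12.

12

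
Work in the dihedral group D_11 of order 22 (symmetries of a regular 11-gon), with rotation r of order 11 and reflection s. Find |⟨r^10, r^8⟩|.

11

|⟨r^10⟩| = 11 and |⟨r^8⟩| = 11, so |H| is a multiple of lcm(11, 11) = 11 and divides |G| = 22.
Closing under the operation: H = {e, r, r^2, r^3, r^4, r^5, r^6, r^7, r^8, r^9, r^10}, so |H| = 11.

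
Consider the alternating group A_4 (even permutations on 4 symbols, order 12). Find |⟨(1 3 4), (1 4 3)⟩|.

|⟨(1 3 4)⟩| = 3 and |⟨(1 4 3)⟩| = 3, so |H| is a multiple of lcm(3, 3) = 3 and divides |G| = 12.
Closing under the operation: H = {e, (1 3 4), (1 4 3)}, so |H| = 3.

3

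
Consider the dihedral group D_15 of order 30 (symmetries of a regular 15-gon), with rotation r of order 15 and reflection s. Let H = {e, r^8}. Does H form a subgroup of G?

No

r^8 ∈ H but its inverse r^7 ∉ H, so H is not a subgroup.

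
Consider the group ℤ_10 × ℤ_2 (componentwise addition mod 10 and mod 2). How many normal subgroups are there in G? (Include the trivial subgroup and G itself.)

10

G is abelian, so every subgroup is normal.
G has 10 subgroups in total, hence 10 normal subgroups.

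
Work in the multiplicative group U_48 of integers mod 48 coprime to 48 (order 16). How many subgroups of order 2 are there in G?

|G| = 16 and 2 | 16, so subgroups of order 2 are possible by Lagrange.
The subgroups of order 2 are: {1, 17}; {1, 23}; {1, 25}; {1, 31}; … (7 in all).
So G has 7 subgroups of order 2.

7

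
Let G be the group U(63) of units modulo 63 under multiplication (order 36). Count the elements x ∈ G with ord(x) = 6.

Enumerating element orders in G gives 24 elements of order 6.

24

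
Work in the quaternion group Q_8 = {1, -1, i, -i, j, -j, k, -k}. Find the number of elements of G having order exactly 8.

0

No element of G has order 8 (even though 8 | 8).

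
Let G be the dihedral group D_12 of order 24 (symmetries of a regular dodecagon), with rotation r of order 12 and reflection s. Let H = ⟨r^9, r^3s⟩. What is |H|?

|⟨r^9⟩| = 4 and |⟨r^3s⟩| = 2, so |H| is a multiple of lcm(4, 2) = 4 and divides |G| = 24.
Closing under the operation: H = {e, r^3, r^6, r^9, s, r^3s, r^6s, r^9s}, so |H| = 8.

8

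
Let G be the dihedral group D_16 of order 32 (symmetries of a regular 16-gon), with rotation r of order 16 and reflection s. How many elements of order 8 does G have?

4

The elements of order 8 are: r^2, r^6, r^10, r^14.
That's 4.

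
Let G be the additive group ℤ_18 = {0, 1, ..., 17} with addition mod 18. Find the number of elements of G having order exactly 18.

6

In a cyclic group of order 18, the number of elements of order d (for d | 18) is φ(d).
φ(18) = 6.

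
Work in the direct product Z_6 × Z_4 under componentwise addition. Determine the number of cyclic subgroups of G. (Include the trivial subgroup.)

Each element a generates a cyclic subgroup ⟨a⟩; distinct elements may generate the same one (a cyclic group of order d has φ(d) generators).
Cyclic subgroups by order — order 1: 1; order 2: 3; order 3: 1; order 4: 2; order 6: 3; order 12: 2.
Total: 12.

12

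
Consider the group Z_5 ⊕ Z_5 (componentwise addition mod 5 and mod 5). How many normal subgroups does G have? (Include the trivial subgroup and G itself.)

8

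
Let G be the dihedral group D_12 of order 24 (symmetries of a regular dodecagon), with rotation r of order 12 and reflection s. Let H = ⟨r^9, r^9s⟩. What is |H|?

8

|⟨r^9⟩| = 4 and |⟨r^9s⟩| = 2, so |H| is a multiple of lcm(4, 2) = 4 and divides |G| = 24.
Closing under the operation: H = {e, r^3, r^6, r^9, s, r^3s, r^6s, r^9s}, so |H| = 8.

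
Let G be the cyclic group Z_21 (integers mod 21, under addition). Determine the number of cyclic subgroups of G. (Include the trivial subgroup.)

4

A cyclic subgroup of order d is generated by each of its φ(d) elements of order d, so the cyclic subgroups of order d number (#elements of order d)/φ(d).
Cyclic subgroups by order — order 1: 1; order 3: 1; order 7: 1; order 21: 1.
Total: 4.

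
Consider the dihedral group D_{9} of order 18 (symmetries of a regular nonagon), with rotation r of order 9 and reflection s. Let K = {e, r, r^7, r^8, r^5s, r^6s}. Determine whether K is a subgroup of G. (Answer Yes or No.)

r^7 ∈ K but its inverse r^2 ∉ K, so K is not a subgroup.

No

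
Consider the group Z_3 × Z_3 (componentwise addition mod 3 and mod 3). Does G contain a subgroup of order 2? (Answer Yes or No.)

2 does not divide |G| = 9, so by Lagrange no subgroup of order 2 exists.

No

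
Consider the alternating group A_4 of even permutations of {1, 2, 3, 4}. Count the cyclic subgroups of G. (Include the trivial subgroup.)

Group the elements of G by the cyclic subgroup they generate; each cyclic subgroup of order d accounts for φ(d) elements.
Cyclic subgroups by order — order 1: 1; order 2: 3; order 3: 4.
Total: 8.

8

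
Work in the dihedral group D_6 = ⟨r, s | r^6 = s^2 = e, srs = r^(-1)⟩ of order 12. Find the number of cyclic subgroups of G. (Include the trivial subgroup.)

A cyclic subgroup of order d is generated by each of its φ(d) elements of order d, so the cyclic subgroups of order d number (#elements of order d)/φ(d).
Cyclic subgroups by order — order 1: 1; order 2: 7; order 3: 1; order 6: 1.
Total: 10.

10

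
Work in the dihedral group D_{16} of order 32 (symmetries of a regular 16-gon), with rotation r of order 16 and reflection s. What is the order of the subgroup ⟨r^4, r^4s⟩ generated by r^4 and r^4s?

|⟨r^4⟩| = 4 and |⟨r^4s⟩| = 2, so |H| is a multiple of lcm(4, 2) = 4 and divides |G| = 32.
Closing under the operation: H = {e, r^4, r^8, r^12, s, r^4s, r^8s, r^12s}, so |H| = 8.

8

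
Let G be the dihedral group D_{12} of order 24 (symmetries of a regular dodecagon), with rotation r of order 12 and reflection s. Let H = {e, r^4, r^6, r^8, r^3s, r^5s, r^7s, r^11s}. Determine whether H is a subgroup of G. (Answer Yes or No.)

No

Closure fails: r^4 · r^5s = r^9s ∉ H. So H is not a subgroup.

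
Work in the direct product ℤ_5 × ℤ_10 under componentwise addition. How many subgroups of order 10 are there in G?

6

|G| = 50 and 10 | 50, so subgroups of order 10 are possible by Lagrange.
The subgroups of order 10 are: {(0,0), (0,1), (0,2), (0,3), (0,4), (0,5), (0,6), (0,7), (0,8), (0,9)}; {(0,0), (0,5), (1,0), (1,5), (2,0), (2,5), (3,0), (3,5), (4,0), (4,5)}; {(0,0), (0,5), (1,1), (1,6), (2,2), (2,7), (3,3), (3,8), (4,4), (4,9)}; {(0,0), (0,5), (1,2), (1,7), (2,4), (2,9), (3,1), (3,6), (4,3), (4,8)}; … (6 in all).
So G has 6 subgroups of order 10.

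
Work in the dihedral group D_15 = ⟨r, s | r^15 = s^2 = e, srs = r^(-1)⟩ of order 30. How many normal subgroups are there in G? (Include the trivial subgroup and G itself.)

5

G has 28 subgroups. Checking conjugation-invariance by order — order 1: 1/1 normal; order 2: 0/15 normal; order 3: 1/1 normal; order 5: 1/1 normal; order 6: 0/5 normal; order 10: 0/3 normal; order 15: 1/1 normal; order 30: 1/1 normal.
Total normal subgroups: 5.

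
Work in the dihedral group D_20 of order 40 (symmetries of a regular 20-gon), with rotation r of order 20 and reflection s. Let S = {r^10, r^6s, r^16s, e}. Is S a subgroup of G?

Yes

|S| = 4 divides |G| = 40, consistent with Lagrange.
S contains the identity, every element's inverse is in S, and S is closed under ·: it is a subgroup.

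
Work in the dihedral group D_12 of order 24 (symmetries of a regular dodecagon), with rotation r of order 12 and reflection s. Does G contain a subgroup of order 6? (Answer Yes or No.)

Yes

6 | 24. A subgroup of order 6 is {e, r^2, r^4, r^6, r^8, r^10}.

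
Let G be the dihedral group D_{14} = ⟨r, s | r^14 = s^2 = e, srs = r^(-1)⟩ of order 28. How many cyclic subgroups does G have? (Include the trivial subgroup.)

Each element a generates a cyclic subgroup ⟨a⟩; distinct elements may generate the same one (a cyclic group of order d has φ(d) generators).
Cyclic subgroups by order — order 1: 1; order 2: 15; order 7: 1; order 14: 1.
Total: 18.

18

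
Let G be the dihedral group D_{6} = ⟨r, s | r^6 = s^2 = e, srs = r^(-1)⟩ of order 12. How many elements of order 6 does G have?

2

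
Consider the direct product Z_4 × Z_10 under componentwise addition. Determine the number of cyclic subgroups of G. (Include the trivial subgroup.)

Group the elements of G by the cyclic subgroup they generate; each cyclic subgroup of order d accounts for φ(d) elements.
Cyclic subgroups by order — order 1: 1; order 2: 3; order 4: 2; order 5: 1; order 10: 3; order 20: 2.
Total: 12.

12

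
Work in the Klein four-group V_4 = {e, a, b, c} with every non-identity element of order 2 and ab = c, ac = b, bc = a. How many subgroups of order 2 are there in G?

3

|G| = 4 and 2 | 4, so subgroups of order 2 are possible by Lagrange.
The subgroups of order 2 are: {e, a}; {e, b}; {e, c}.
So G has 3 subgroups of order 2.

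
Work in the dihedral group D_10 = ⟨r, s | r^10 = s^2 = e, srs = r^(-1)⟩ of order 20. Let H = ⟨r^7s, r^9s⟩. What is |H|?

10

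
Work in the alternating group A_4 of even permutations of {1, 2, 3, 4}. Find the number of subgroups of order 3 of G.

4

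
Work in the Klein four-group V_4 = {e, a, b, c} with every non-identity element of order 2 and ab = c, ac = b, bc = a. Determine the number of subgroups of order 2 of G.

3

|G| = 4 and 2 | 4, so subgroups of order 2 are possible by Lagrange.
The subgroups of order 2 are: {e, a}; {e, b}; {e, c}.
So G has 3 subgroups of order 2.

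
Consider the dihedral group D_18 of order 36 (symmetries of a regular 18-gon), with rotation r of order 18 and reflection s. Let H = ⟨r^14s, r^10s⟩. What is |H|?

|⟨r^14s⟩| = 2 and |⟨r^10s⟩| = 2, so |H| is a multiple of lcm(2, 2) = 2 and divides |G| = 36.
Closing under the operation: H = {e, r^2, r^4, r^6, r^8, r^10, r^12, r^14, r^16, s, r^2s, r^4s, r^6s, r^8s, r^10s, r^12s, r^14s, r^16s}, so |H| = 18.

18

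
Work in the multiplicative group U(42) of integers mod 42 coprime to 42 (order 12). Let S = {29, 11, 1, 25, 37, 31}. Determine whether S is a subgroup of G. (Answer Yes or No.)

No

11 ∈ S but its inverse 23 ∉ S, so S is not a subgroup.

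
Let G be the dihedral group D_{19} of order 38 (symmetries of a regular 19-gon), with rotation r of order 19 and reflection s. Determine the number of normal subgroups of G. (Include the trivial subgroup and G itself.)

G has 22 subgroups. Checking conjugation-invariance by order — order 1: 1/1 normal; order 2: 0/19 normal; order 19: 1/1 normal; order 38: 1/1 normal.
Total normal subgroups: 3.

3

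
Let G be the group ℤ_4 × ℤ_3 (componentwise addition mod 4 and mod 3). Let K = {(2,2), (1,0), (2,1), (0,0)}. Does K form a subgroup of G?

No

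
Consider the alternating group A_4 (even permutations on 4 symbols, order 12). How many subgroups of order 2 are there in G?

|G| = 12 and 2 | 12, so subgroups of order 2 are possible by Lagrange.
The subgroups of order 2 are: {e, (1 2)(3 4)}; {e, (1 3)(2 4)}; {e, (1 4)(2 3)}.
So G has 3 subgroups of order 2.

3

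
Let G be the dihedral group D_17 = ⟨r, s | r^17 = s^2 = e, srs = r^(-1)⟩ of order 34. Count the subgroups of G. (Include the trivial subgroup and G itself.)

|G| = 34, so by Lagrange every subgroup order divides 34. Divisors: 1, 2, 17, 34.
Subgroups by order — order 1: 1; order 2: 17; order 17: 1; order 34: 1.
Total: 1 + 17 + 1 + 1 = 20.

20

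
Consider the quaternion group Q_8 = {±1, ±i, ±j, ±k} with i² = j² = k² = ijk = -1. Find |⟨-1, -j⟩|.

4

|⟨-1⟩| = 2 and |⟨-j⟩| = 4, so |H| is a multiple of lcm(2, 4) = 4 and divides |G| = 8.
Closing under the operation: H = {1, -1, j, -j}, so |H| = 4.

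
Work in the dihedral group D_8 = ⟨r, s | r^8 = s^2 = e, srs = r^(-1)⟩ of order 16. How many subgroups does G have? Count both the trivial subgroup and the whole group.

19

|G| = 16, so by Lagrange every subgroup order divides 16. Divisors: 1, 2, 4, 8, 16.
Subgroups by order — order 1: 1; order 2: 9; order 4: 5; order 8: 3; order 16: 1.
Total: 1 + 9 + 5 + 3 + 1 = 19.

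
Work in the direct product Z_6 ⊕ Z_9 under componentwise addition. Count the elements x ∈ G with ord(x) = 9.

An element (a,b) has order lcm(ord(a), ord(b)); count pairs with lcm equal to 9.
Enumerating gives 18 such elements.

18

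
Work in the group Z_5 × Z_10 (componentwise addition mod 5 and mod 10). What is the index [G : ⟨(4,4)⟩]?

10

|⟨(4,4)⟩| = 5 and |G| = 50.
By Lagrange, [G : H] = |G|/|H| = 50/5 = 10.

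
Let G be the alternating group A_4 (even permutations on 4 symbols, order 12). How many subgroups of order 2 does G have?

3

|G| = 12 and 2 | 12, so subgroups of order 2 are possible by Lagrange.
The subgroups of order 2 are: {e, (1 2)(3 4)}; {e, (1 3)(2 4)}; {e, (1 4)(2 3)}.
So G has 3 subgroups of order 2.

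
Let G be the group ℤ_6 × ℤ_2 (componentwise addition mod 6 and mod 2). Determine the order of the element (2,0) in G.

3

The order of (2,0) in Z_6 × Z_2 is lcm(ord(2) in Z_6, ord(0) in Z_2).
ord(2) = 3 and ord(0) = 1, so |⟨(2,0)⟩| = lcm(3, 1) = 3.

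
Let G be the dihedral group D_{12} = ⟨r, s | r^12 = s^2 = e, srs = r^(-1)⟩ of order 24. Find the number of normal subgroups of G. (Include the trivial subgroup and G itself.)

G has 34 subgroups. Checking conjugation-invariance by order — order 1: 1/1 normal; order 2: 1/13 normal; order 3: 1/1 normal; order 4: 1/7 normal; order 6: 1/5 normal; order 8: 0/3 normal; order 12: 3/3 normal; order 24: 1/1 normal.
Total normal subgroups: 9.

9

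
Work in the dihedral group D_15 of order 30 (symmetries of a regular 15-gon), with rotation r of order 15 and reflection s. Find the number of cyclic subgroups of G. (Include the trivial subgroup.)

Each element a generates a cyclic subgroup ⟨a⟩; distinct elements may generate the same one (a cyclic group of order d has φ(d) generators).
Cyclic subgroups by order — order 1: 1; order 2: 15; order 3: 1; order 5: 1; order 15: 1.
Total: 19.

19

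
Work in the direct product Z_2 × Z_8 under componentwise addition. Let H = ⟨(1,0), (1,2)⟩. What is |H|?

|⟨(1,0)⟩| = 2 and |⟨(1,2)⟩| = 4, so |H| is a multiple of lcm(2, 4) = 4 and divides |G| = 16.
Closing under the operation: H = {(0,0), (0,2), (0,4), (0,6), (1,0), (1,2), (1,4), (1,6)}, so |H| = 8.

8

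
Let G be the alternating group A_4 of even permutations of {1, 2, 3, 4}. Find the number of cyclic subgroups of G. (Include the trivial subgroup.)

A cyclic subgroup of order d is generated by each of its φ(d) elements of order d, so the cyclic subgroups of order d number (#elements of order d)/φ(d).
Cyclic subgroups by order — order 1: 1; order 2: 3; order 3: 4.
Total: 8.

8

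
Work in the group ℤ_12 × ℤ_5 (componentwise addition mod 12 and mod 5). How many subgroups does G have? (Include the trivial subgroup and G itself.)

|G| = 60, so by Lagrange every subgroup order divides 60. Divisors: 1, 2, 3, 4, 5, 6, 10, 12, 15, 20, 30, 60.
Subgroups by order — order 1: 1; order 2: 1; order 3: 1; order 4: 1; order 5: 1; order 6: 1; order 10: 1; order 12: 1; order 15: 1; order 20: 1; order 30: 1; order 60: 1.
Total: 1 + 1 + 1 + 1 + 1 + 1 + 1 + 1 + 1 + 1 + 1 + 1 = 12.

12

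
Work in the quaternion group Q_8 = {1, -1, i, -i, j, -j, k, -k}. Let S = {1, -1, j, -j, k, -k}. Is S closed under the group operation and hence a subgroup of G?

|S| = 6 does not divide |G| = 8, so by Lagrange S is not a subgroup.

No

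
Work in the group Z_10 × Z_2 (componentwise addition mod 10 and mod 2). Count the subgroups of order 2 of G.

|G| = 20 and 2 | 20, so subgroups of order 2 are possible by Lagrange.
The subgroups of order 2 are: {(0,0), (0,1)}; {(0,0), (5,0)}; {(0,0), (5,1)}.
So G has 3 subgroups of order 2.

3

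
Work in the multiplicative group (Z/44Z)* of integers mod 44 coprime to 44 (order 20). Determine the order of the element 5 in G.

5

Compute successive powers of 5 mod 44: 5, 25, 37, 9, 1; 5^5 ≡ 1 (mod 44).
So |⟨5⟩| = 5.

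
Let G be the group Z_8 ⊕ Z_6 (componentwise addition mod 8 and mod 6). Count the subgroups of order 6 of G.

3

|G| = 48 and 6 | 48, so subgroups of order 6 are possible by Lagrange.
The subgroups of order 6 are: {(0,0), (0,1), (0,2), (0,3), (0,4), (0,5)}; {(0,0), (0,2), (0,4), (4,0), (4,2), (4,4)}; {(0,0), (0,2), (0,4), (4,1), (4,3), (4,5)}.
So G has 3 subgroups of order 6.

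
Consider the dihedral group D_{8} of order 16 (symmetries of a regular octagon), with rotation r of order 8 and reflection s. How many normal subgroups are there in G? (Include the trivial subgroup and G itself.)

G has 19 subgroups. Checking conjugation-invariance by order — order 1: 1/1 normal; order 2: 1/9 normal; order 4: 1/5 normal; order 8: 3/3 normal; order 16: 1/1 normal.
Total normal subgroups: 7.

7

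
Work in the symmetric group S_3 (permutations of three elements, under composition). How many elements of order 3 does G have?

The elements of order 3 are: (1 2 3), (1 3 2).
That's 2.

2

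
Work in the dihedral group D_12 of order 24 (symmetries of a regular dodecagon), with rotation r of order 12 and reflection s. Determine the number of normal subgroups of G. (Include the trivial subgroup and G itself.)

9

G has 34 subgroups. Checking conjugation-invariance by order — order 1: 1/1 normal; order 2: 1/13 normal; order 3: 1/1 normal; order 4: 1/7 normal; order 6: 1/5 normal; order 8: 0/3 normal; order 12: 3/3 normal; order 24: 1/1 normal.
Total normal subgroups: 9.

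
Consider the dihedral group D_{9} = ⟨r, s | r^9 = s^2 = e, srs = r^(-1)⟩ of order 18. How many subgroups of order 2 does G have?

9

|G| = 18 and 2 | 18, so subgroups of order 2 are possible by Lagrange.
The subgroups of order 2 are: {e, r^2s}; {e, r^3s}; {e, r^4s}; {e, r^5s}; … (9 in all).
So G has 9 subgroups of order 2.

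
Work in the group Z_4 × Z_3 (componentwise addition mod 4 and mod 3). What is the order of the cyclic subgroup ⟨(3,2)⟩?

The order of (3,2) in Z_4 × Z_3 is lcm(ord(3) in Z_4, ord(2) in Z_3).
ord(3) = 4 and ord(2) = 3, so |⟨(3,2)⟩| = lcm(4, 3) = 12.

12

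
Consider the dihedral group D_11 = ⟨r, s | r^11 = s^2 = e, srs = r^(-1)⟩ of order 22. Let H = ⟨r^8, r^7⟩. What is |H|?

11

|⟨r^8⟩| = 11 and |⟨r^7⟩| = 11, so |H| is a multiple of lcm(11, 11) = 11 and divides |G| = 22.
Closing under the operation: H = {e, r, r^2, r^3, r^4, r^5, r^6, r^7, r^8, r^9, r^10}, so |H| = 11.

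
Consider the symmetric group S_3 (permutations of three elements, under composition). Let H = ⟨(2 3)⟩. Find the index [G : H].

|⟨(2 3)⟩| = 2 and |G| = 6.
By Lagrange, [G : H] = |G|/|H| = 6/2 = 3.

3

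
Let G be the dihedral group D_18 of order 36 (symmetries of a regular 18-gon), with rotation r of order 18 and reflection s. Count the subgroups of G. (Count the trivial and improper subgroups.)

|G| = 36, so by Lagrange every subgroup order divides 36. Divisors: 1, 2, 3, 4, 6, 9, 12, 18, 36.
Subgroups by order — order 1: 1; order 2: 19; order 3: 1; order 4: 9; order 6: 7; order 9: 1; order 12: 3; order 18: 3; order 36: 1.
Total: 1 + 19 + 1 + 9 + 7 + 1 + 3 + 3 + 1 = 45.

45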